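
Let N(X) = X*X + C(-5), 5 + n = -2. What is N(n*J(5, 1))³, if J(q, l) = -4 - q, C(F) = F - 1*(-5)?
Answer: 62523502209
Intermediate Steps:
C(F) = 5 + F (C(F) = F + 5 = 5 + F)
n = -7 (n = -5 - 2 = -7)
N(X) = X² (N(X) = X*X + (5 - 5) = X² + 0 = X²)
N(n*J(5, 1))³ = ((-7*(-4 - 1*5))²)³ = ((-7*(-4 - 5))²)³ = ((-7*(-9))²)³ = (63²)³ = 3969³ = 62523502209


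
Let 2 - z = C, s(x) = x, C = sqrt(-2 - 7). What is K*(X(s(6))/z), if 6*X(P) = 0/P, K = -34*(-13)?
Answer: 0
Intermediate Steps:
K = 442
C = 3*I (C = sqrt(-9) = 3*I ≈ 3.0*I)
X(P) = 0 (X(P) = (0/P)/6 = (1/6)*0 = 0)
z = 2 - 3*I ≈ 2.0 - 3.0*I
K*(X(s(6))/z) = 442*(0/(2 - 3*I)) = 442*(0*((2 + 3*I)/13)) = 442*0 = 0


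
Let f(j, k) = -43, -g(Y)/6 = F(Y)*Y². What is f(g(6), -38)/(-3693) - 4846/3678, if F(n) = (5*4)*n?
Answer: -2956354/2263809 ≈ -1.3059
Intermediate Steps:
F(n) = 20*n
g(Y) = -120*Y³ (g(Y) = -6*20*Y*Y² = -120*Y³)
f(g(6), -38)/(-3693) - 4846/3678 = -43/(-3693) - 4846/3678 = -43*(-1/3693) - 4846*1/3678 = 43/3693 - 2423/1839 = -2956354/2263809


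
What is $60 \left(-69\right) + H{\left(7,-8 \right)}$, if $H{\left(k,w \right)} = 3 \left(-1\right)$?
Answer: $-4143$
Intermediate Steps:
$H{\left(k,w \right)} = -3$
$60 \left(-69\right) + H{\left(7,-8 \right)} = 60 \left(-69\right) - 3 = -4140 - 3 = -4143$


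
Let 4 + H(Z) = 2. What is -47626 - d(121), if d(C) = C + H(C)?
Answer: -47745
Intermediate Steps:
H(Z) = -2 (H(Z) = -4 + 2 = -2)
d(C) = -2 + C (d(C) = C - 2 = -2 + C)
-47626 - d(121) = -47626 - (-2 + 121) = -47626 - 1*119 = -47626 - 119 = -47745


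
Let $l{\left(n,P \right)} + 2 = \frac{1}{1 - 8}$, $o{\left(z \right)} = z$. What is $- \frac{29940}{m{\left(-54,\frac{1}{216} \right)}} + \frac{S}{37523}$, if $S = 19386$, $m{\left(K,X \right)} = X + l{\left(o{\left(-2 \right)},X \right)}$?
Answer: $\frac{1698701868378}{121311859} \approx 14003.0$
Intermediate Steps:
$l{\left(n,P \right)} = - \frac{15}{7}$ ($l{\left(n,P \right)} = -2 + \frac{1}{1 - 8} = -2 + \frac{1}{-7} = -2 - \frac{1}{7} = - \frac{15}{7}$)
$m{\left(K,X \right)} = - \frac{15}{7} + X$ ($m{\left(K,X \right)} = X - \frac{15}{7} = - \frac{15}{7} + X$)
$- \frac{29940}{m{\left(-54,\frac{1}{216} \right)}} + \frac{S}{37523} = - \frac{29940}{- \frac{15}{7} + \frac{1}{216}} + \frac{19386}{37523} = - \frac{29940}{- \frac{15}{7} + \frac{1}{216}} + 19386 \cdot \frac{1}{37523} = - \frac{29940}{- \frac{3233}{1512}} + \frac{19386}{37523} = \left(-29940\right) \left(- \frac{1512}{3233}\right) + \frac{19386}{37523} = \frac{45269280}{3233} + \frac{19386}{37523} = \frac{1698701868378}{121311859}$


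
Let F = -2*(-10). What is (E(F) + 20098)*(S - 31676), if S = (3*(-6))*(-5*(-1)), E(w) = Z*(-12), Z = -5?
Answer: -640339028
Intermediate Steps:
F = 20
E(w) = 60 (E(w) = -5*(-12) = 60)
S = -90 (S = -18*5 = -90)
(E(F) + 20098)*(S - 31676) = (60 + 20098)*(-90 - 31676) = 20158*(-31766) = -640339028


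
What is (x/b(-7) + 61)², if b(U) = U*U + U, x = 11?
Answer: 6620329/1764 ≈ 3753.0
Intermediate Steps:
b(U) = U + U² (b(U) = U² + U = U + U²)
(x/b(-7) + 61)² = (11/((-7*(1 - 7))) + 61)² = (11/((-7*(-6))) + 61)² = (11/42 + 61)² = (2573/42)² = 6620329/1764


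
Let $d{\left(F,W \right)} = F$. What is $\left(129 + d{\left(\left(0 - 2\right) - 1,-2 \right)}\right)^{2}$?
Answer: $15876$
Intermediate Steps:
$\left(129 + d{\left(\left(0 - 2\right) - 1,-2 \right)}\right)^{2} = \left(129 + \left(\left(0 - 2\right) - 1\right)\right)^{2} = \left(129 - 3\right)^{2} = 126^{2} = 15876$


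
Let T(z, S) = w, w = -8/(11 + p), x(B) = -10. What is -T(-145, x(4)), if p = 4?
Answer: 8/15 ≈ 0.53333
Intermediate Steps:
w = -8/15 (w = -8/(11 + 4) = -8/15 ≈ -0.53333)
T(z, S) = -8/15
-T(-145, x(4)) = -1*(-8/15) = 8/15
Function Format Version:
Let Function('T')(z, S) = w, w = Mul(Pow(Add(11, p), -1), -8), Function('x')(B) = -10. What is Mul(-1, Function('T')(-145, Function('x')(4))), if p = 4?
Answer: Rational(8, 15) ≈ 0.53333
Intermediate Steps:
w = Rational(-8, 15) (w = Mul(Pow(Add(11, 4), -1), -8) = Mul(Pow(15, -1), -8) = Mul(Rational(1, 15), -8) = Rational(-8, 15) ≈ -0.53333)
Function('T')(z, S) = Rational(-8, 15)
Mul(-1, Function('T')(-145, Function('x')(4))) = Mul(-1, Rational(-8, 15)) = Rational(8, 15)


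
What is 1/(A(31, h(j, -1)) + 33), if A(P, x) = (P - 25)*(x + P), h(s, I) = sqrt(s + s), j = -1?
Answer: 73/16011 - 2*I*sqrt(2)/16011 ≈ 0.0045594 - 0.00017666*I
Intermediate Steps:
h(s, I) = sqrt(2)*sqrt(s) (h(s, I) = sqrt(2*s) = sqrt(2)*sqrt(s))
A(P, x) = (-25 + P)*(P + x)
1/(A(31, h(j, -1)) + 33) = 1/((31**2 - 25*31 - 25*sqrt(2)*sqrt(-1) + 31*(sqrt(2)*sqrt(-1))) + 33) = 1/((961 - 775 - 25*sqrt(2)*I + 31*(sqrt(2)*I)) + 33) = 1/((961 - 775 - 25*I*sqrt(2) + 31*(I*sqrt(2))) + 33) = 1/((961 - 775 - 25*I*sqrt(2) + 31*I*sqrt(2)) + 33) = 1/((186 + 6*I*sqrt(2)) + 33) = 1/(219 + 6*I*sqrt(2))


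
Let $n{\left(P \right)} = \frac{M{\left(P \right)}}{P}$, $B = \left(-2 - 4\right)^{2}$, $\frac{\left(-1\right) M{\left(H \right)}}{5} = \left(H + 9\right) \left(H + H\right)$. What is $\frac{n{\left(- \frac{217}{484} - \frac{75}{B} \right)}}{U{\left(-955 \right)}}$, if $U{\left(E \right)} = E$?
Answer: $\frac{4696}{69333} \approx 0.067731$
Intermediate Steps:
$M{\left(H \right)} = - 10 H \left(9 + H\right)$ ($M{\left(H \right)} = - 5 \left(H + 9\right) \left(H + H\right) = - 5 \left(9 + H\right) 2 H = - 5 \cdot 2 H \left(9 + H\right) = - 10 H \left(9 + H\right)$)
$B = 36$ ($B = \left(-6\right)^{2} = 36$)
$n{\left(P \right)} = -90 - 10 P$ ($n{\left(P \right)} = \frac{\left(-10\right) P \left(9 + P\right)}{P} = -90 - 10 P$)
$\frac{n{\left(- \frac{217}{484} - \frac{75}{B} \right)}}{U{\left(-955 \right)}} = \frac{-90 - 10 \left(- \frac{217}{484} - \frac{75}{36}\right)}{-955} = \left(-90 - 10 \left(\left(-217\right) \frac{1}{484} - \frac{25}{12}\right)\right) \left(- \frac{1}{955}\right) = \left(-90 - 10 \left(- \frac{217}{484} - \frac{25}{12}\right)\right) \left(- \frac{1}{955}\right) = \left(-90 - - \frac{9190}{363}\right) \left(- \frac{1}{955}\right) = \left(-90 + \frac{9190}{363}\right) \left(- \frac{1}{955}\right) = \left(- \frac{23480}{363}\right) \left(- \frac{1}{955}\right) = \frac{4696}{69333}$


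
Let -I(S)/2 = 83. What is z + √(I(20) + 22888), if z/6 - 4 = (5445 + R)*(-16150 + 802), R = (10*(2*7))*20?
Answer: -759265536 + √22722 ≈ -7.5927e+8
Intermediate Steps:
I(S) = -166 (I(S) = -2*83 = -166)
R = 2800 (R = (10*14)*20 = 140*20 = 2800)
z = -759265536 (z = 24 + 6*((5445 + 2800)*(-16150 + 802)) = 24 + 6*(8245*(-15348)) = 24 + 6*(-126544260) = 24 - 759265560 = -759265536)
z + √(I(20) + 22888) = -759265536 + √(-166 + 22888) = -759265536 + √22722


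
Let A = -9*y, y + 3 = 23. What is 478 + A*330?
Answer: -58922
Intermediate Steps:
y = 20 (y = -3 + 23 = 20)
A = -180 (A = -9*20 = -180)
478 + A*330 = 478 - 180*330 = 478 - 59400 = -58922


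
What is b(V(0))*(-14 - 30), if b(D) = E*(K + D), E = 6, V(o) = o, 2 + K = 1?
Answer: 264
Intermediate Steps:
K = -1 (K = -2 + 1 = -1)
b(D) = -6 + 6*D (b(D) = 6*(-1 + D) = -6 + 6*D)
b(V(0))*(-14 - 30) = (-6 + 6*0)*(-14 - 30) = (-6 + 0)*(-44) = -6*(-44) = 264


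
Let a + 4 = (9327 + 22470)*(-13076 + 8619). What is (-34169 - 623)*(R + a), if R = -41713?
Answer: 4932146833232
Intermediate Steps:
a = -141719233 (a = -4 + (9327 + 22470)*(-13076 + 8619) = -4 + 31797*(-4457) = -4 - 141719229 = -141719233)
(-34169 - 623)*(R + a) = (-34169 - 623)*(-41713 - 141719233) = -34792*(-141760946) = 4932146833232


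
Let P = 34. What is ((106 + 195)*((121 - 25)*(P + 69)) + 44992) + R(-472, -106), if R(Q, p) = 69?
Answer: 3021349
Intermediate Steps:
((106 + 195)*((121 - 25)*(P + 69)) + 44992) + R(-472, -106) = ((106 + 195)*((121 - 25)*(34 + 69)) + 44992) + 69 = (301*(96*103) + 44992) + 69 = (301*9888 + 44992) + 69 = (2976288 + 44992) + 69 = 3021280 + 69 = 3021349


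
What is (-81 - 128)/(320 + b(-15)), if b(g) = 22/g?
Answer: -3135/4778 ≈ -0.65613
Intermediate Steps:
(-81 - 128)/(320 + b(-15)) = (-81 - 128)/(320 + 22/(-15)) = -209/(320 + 22*(-1/15)) = -209/(320 - 22/15) = -209/4778/15 = -209*15/4778 = -3135/4778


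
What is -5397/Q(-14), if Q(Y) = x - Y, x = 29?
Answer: -5397/43 ≈ -125.51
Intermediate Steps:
Q(Y) = 29 - Y
-5397/Q(-14) = -5397/(29 - 1*(-14)) = -5397/(29 + 14) = -5397/43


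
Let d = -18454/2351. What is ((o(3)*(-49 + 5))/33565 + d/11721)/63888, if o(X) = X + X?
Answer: -3947105627/29545629246385560 ≈ -1.3359e-7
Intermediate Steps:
o(X) = 2*X
d = -18454/2351 (d = -18454*1/2351 = -18454/2351 ≈ -7.8494)
((o(3)*(-49 + 5))/33565 + d/11721)/63888 = (((2*3)*(-49 + 5))/33565 - 18454/2351/11721)/63888 = ((6*(-44))*(1/33565) - 18454/2351*1/11721)*(1/63888) = (-264*1/33565 - 18454/27556071)*(1/63888) = (-264/33565 - 18454/27556071)*(1/63888) = -7894211254/924919523115*1/63888 = -3947105627/29545629246385560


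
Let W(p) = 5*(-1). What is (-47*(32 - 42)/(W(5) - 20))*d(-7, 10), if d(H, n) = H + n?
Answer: -282/5 ≈ -56.400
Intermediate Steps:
W(p) = -5
(-47*(32 - 42)/(W(5) - 20))*d(-7, 10) = (-47*(32 - 42)/(-5 - 20))*(-7 + 10) = -(-470)/(-25)*3 = -(-470)*(-1)/25*3 = -47*⅖*3 = -94/5*3 = -282/5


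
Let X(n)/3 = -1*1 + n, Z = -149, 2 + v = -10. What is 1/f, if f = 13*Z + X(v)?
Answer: -1/1976 ≈ -0.00050607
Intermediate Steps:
v = -12 (v = -2 - 10 = -12)
X(n) = -3 + 3*n (X(n) = 3*(-1*1 + n) = 3*(-1 + n) = -3 + 3*n)
f = -1976 (f = 13*(-149) + (-3 + 3*(-12)) = -1937 + (-3 - 36) = -1937 - 39 = -1976)
1/f = 1/(-1976) = -1/1976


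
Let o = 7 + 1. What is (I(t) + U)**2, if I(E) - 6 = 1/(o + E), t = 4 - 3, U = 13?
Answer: 29584/81 ≈ 365.23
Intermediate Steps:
o = 8
t = 1
I(E) = 6 + 1/(8 + E)
(I(t) + U)**2 = ((49 + 6*1)/(8 + 1) + 13)**2 = ((49 + 6)/9 + 13)**2 = ((1/9)*55 + 13)**2 = (55/9 + 13)**2 = (172/9)**2 = 29584/81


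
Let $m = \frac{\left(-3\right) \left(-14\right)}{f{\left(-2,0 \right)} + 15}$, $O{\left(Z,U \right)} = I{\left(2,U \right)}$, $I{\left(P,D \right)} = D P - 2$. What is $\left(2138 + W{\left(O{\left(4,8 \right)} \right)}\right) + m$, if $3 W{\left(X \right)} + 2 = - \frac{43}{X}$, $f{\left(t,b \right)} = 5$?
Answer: $\frac{224533}{105} \approx 2138.4$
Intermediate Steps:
$I{\left(P,D \right)} = -2 + D P$
$O{\left(Z,U \right)} = -2 + 2 U$ ($O{\left(Z,U \right)} = -2 + U 2 = -2 + 2 U$)
$W{\left(X \right)} = - \frac{2}{3} - \frac{43}{3 X}$ ($W{\left(X \right)} = - \frac{2}{3} + \frac{\left(-43\right) \frac{1}{X}}{3} = - \frac{2}{3} - \frac{43}{3 X}$)
$m = \frac{21}{10}$ ($m = \frac{\left(-3\right) \left(-14\right)}{5 + 15} = \frac{42}{20} = 42 \cdot \frac{1}{20} = \frac{21}{10} \approx 2.1$)
$\left(2138 + W{\left(O{\left(4,8 \right)} \right)}\right) + m = \left(2138 + \frac{-43 - 2 \left(-2 + 2 \cdot 8\right)}{3 \left(-2 + 2 \cdot 8\right)}\right) + \frac{21}{10} = \left(2138 + \frac{-43 - 2 \left(-2 + 16\right)}{3 \left(-2 + 16\right)}\right) + \frac{21}{10} = \left(2138 + \frac{-43 - 28}{3 \cdot 14}\right) + \frac{21}{10} = \left(2138 + \frac{1}{3} \cdot \frac{1}{14} \left(-43 - 28\right)\right) + \frac{21}{10} = \left(2138 + \frac{1}{3} \cdot \frac{1}{14} \left(-71\right)\right) + \frac{21}{10} = \left(2138 - \frac{71}{42}\right) + \frac{21}{10} = \frac{89725}{42} + \frac{21}{10} = \frac{224533}{105}$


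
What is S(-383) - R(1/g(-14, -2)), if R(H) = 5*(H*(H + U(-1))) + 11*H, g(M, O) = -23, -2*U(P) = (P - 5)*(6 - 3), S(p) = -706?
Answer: -372191/529 ≈ -703.57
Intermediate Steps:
U(P) = 15/2 - 3*P/2 (U(P) = -(P - 5)*(6 - 3)/2 = -(-5 + P)*3/2 = -(-15 + 3*P)/2 = 15/2 - 3*P/2)
R(H) = 11*H + 5*H*(9 + H) (R(H) = 5*(H*(H + (15/2 - 3/2*(-1)))) + 11*H = 5*(H*(H + (15/2 + 3/2))) + 11*H = 5*(H*(H + 9)) + 11*H = 5*(H*(9 + H)) + 11*H = 5*H*(9 + H) + 11*H = 11*H + 5*H*(9 + H))
S(-383) - R(1/g(-14, -2)) = -706 - (56 + 5/(-23))/(-23) = -706 - (-1)*(56 + 5*(-1/23))/23 = -706 - (-1)*(56 - 5/23)/23 = -706 - (-1)*1283/(23*23) = -706 - 1*(-1283/529) = -706 + 1283/529 = -372191/529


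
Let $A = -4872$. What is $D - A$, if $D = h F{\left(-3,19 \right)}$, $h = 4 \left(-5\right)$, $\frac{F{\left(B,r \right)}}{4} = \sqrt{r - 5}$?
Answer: $4872 - 80 \sqrt{14} \approx 4572.7$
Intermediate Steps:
$F{\left(B,r \right)} = 4 \sqrt{-5 + r}$ ($F{\left(B,r \right)} = 4 \sqrt{r - 5} = 4 \sqrt{-5 + r}$)
$h = -20$
$D = - 80 \sqrt{14}$ ($D = - 20 \cdot 4 \sqrt{-5 + 19} = - 20 \cdot 4 \sqrt{14} = - 80 \sqrt{14} \approx -299.33$)
$D - A = - 80 \sqrt{14} - -4872 = - 80 \sqrt{14} + 4872 = 4872 - 80 \sqrt{14}$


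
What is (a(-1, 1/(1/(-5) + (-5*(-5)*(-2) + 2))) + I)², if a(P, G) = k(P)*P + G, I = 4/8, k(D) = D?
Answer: 508369/232324 ≈ 2.1882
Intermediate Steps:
I = ½ (I = 4*(⅛) = ½ ≈ 0.50000)
a(P, G) = G + P² (a(P, G) = P*P + G = P² + G = G + P²)
(a(-1, 1/(1/(-5) + (-5*(-5)*(-2) + 2))) + I)² = ((1/(1/(-5) + (-5*(-5)*(-2) + 2)) + (-1)²) + ½)² = ((1/(-⅕ + (25*(-2) + 2)) + 1) + ½)² = ((1/(-⅕ + (-50 + 2)) + 1) + ½)² = ((1/(-⅕ - 48) + 1) + ½)² = ((1/(-241/5) + 1) + ½)² = ((-5/241 + 1) + ½)² = (236/241 + ½)² = (713/482)² = 508369/232324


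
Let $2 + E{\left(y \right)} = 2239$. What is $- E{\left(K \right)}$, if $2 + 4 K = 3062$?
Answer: $-2237$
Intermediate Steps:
$K = 765$ ($K = - \frac{1}{2} + \frac{1}{4} \cdot 3062 = - \frac{1}{2} + \frac{1531}{2} = 765$)
$E{\left(y \right)} = 2237$ ($E{\left(y \right)} = -2 + 2239 = 2237$)
$- E{\left(K \right)} = \left(-1\right) 2237 = -2237$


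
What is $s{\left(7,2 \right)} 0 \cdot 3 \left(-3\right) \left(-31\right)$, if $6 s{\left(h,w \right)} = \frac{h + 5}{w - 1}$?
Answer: $0$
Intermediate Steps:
$s{\left(h,w \right)} = \frac{5 + h}{6 \left(-1 + w\right)}$ ($s{\left(h,w \right)} = \frac{\left(h + 5\right) \frac{1}{w - 1}}{6} = \frac{\left(5 + h\right) \frac{1}{-1 + w}}{6} = \frac{\frac{1}{-1 + w} \left(5 + h\right)}{6} = \frac{5 + h}{6 \left(-1 + w\right)}$)
$s{\left(7,2 \right)} 0 \cdot 3 \left(-3\right) \left(-31\right) = \frac{5 + 7}{6 \left(-1 + 2\right)} 0 \cdot 3 \left(-3\right) \left(-31\right) = \frac{1}{6} \cdot 1^{-1} \cdot 12 \cdot 0 \left(-3\right) \left(-31\right) = \frac{1}{6} \cdot 1 \cdot 12 \cdot 0 \left(-31\right) = 2 \cdot 0 \left(-31\right) = 0 \left(-31\right) = 0$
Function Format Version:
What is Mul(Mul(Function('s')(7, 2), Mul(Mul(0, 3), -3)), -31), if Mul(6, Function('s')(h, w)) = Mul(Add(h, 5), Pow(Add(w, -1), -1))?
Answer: 0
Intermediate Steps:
Function('s')(h, w) = Mul(Rational(1, 6), Pow(Add(-1, w), -1), Add(5, h)) (Function('s')(h, w) = Mul(Rational(1, 6), Mul(Add(h, 5), Pow(Add(w, -1), -1))) = Mul(Rational(1, 6), Mul(Add(5, h), Pow(Add(-1, w), -1))) = Mul(Rational(1, 6), Mul(Pow(Add(-1, w), -1), Add(5, h))) = Mul(Rational(1, 6), Pow(Add(-1, w), -1), Add(5, h)))
Mul(Mul(Function('s')(7, 2), Mul(Mul(0, 3), -3)), -31) = Mul(Mul(Mul(Rational(1, 6), Pow(Add(-1, 2), -1), Add(5, 7)), Mul(Mul(0, 3), -3)), -31) = Mul(Mul(Mul(Rational(1, 6), Pow(1, -1), 12), Mul(0, -3)), -31) = Mul(Mul(Mul(Rational(1, 6), 1, 12), 0), -31) = Mul(Mul(2, 0), -31) = Mul(0, -31) = 0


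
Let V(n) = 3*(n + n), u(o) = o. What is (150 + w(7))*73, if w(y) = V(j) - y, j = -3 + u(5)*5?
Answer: 20075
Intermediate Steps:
j = 22 (j = -3 + 5*5 = -3 + 25 = 22)
V(n) = 6*n (V(n) = 3*(2*n) = 6*n)
w(y) = 132 - y (w(y) = 6*22 - y = 132 - y)
(150 + w(7))*73 = (150 + (132 - 1*7))*73 = (150 + (132 - 7))*73 = (150 + 125)*73 = 275*73 = 20075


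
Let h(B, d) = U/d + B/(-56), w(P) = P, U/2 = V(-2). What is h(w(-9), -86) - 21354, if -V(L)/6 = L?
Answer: -51420717/2408 ≈ -21354.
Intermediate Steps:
V(L) = -6*L
U = 24 (U = 2*(-6*(-2)) = 2*12 = 24)
h(B, d) = 24/d - B/56 (h(B, d) = 24/d + B/(-56) = 24/d + B*(-1/56) = 24/d - B/56)
h(w(-9), -86) - 21354 = (24/(-86) - 1/56*(-9)) - 21354 = (24*(-1/86) + 9/56) - 21354 = (-12/43 + 9/56) - 21354 = -285/2408 - 21354 = -51420717/2408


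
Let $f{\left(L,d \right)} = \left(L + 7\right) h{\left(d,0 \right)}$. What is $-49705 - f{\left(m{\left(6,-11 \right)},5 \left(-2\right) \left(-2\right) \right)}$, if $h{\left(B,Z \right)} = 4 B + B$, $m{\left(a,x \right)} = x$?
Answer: $-49305$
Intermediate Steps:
$h{\left(B,Z \right)} = 5 B$
$f{\left(L,d \right)} = 5 d \left(7 + L\right)$ ($f{\left(L,d \right)} = \left(L + 7\right) 5 d = \left(7 + L\right) 5 d = 5 d \left(7 + L\right)$)
$-49705 - f{\left(m{\left(6,-11 \right)},5 \left(-2\right) \left(-2\right) \right)} = -49705 - 5 \cdot 5 \left(-2\right) \left(-2\right) \left(7 - 11\right) = -49705 - 5 \left(\left(-10\right) \left(-2\right)\right) \left(-4\right) = -49705 - 5 \cdot 20 \left(-4\right) = -49705 - -400 = -49705 + 400 = -49305$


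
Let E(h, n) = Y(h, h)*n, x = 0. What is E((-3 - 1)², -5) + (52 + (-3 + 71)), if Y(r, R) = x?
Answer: 120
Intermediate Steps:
Y(r, R) = 0
E(h, n) = 0 (E(h, n) = 0*n = 0)
E((-3 - 1)², -5) + (52 + (-3 + 71)) = 0 + (52 + (-3 + 71)) = 0 + (52 + 68) = 0 + 120 = 120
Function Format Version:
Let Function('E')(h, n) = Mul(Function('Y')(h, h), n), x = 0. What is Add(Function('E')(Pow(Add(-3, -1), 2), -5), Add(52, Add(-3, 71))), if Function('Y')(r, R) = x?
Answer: 120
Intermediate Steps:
Function('Y')(r, R) = 0
Function('E')(h, n) = 0 (Function('E')(h, n) = Mul(0, n) = 0)
Add(Function('E')(Pow(Add(-3, -1), 2), -5), Add(52, Add(-3, 71))) = Add(0, Add(52, Add(-3, 71))) = Add(0, Add(52, 68)) = Add(0, 120) = 120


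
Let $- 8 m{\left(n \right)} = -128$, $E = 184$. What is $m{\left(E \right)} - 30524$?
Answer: $-30508$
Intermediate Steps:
$m{\left(n \right)} = 16$ ($m{\left(n \right)} = \left(- \frac{1}{8}\right) \left(-128\right) = 16$)
$m{\left(E \right)} - 30524 = 16 - 30524 = -30508$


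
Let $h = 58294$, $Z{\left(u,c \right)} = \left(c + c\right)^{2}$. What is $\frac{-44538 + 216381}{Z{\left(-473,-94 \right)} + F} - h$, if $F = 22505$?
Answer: $- \frac{1124025921}{19283} \approx -58291.0$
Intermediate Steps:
$Z{\left(u,c \right)} = 4 c^{2}$ ($Z{\left(u,c \right)} = \left(2 c\right)^{2} = 4 c^{2}$)
$\frac{-44538 + 216381}{Z{\left(-473,-94 \right)} + F} - h = \frac{-44538 + 216381}{4 \left(-94\right)^{2} + 22505} - 58294 = \frac{171843}{4 \cdot 8836 + 22505} - 58294 = \frac{171843}{35344 + 22505} - 58294 = \frac{171843}{57849} - 58294 = 171843 \cdot \frac{1}{57849} - 58294 = \frac{57281}{19283} - 58294 = - \frac{1124025921}{19283}$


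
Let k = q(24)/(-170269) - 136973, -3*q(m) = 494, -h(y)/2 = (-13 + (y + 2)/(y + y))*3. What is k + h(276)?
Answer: -139856934593/1021614 ≈ -1.3690e+5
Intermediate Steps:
h(y) = 78 - 3*(2 + y)/y (h(y) = -2*(-13 + (y + 2)/(y + y))*3 = -2*(-13 + (2 + y)/((2*y)))*3 = -2*(-13 + (2 + y)*(1/(2*y)))*3 = -2*(-13 + (2 + y)/(2*y))*3 = -2*(-39 + 3*(2 + y)/(2*y)) = 78 - 3*(2 + y)/y)
q(m) = -494/3 (q(m) = -1/3*494 = -494/3)
k = -69966766717/510807 (k = -494/3/(-170269) - 136973 = -494/3*(-1/170269) - 136973 = 494/510807 - 136973 = -69966766717/510807 ≈ -1.3697e+5)
k + h(276) = -69966766717/510807 + (75 - 6/276) = -69966766717/510807 + (75 - 6*1/276) = -69966766717/510807 + (75 - 1/46) = -69966766717/510807 + 3449/46 = -139856934593/1021614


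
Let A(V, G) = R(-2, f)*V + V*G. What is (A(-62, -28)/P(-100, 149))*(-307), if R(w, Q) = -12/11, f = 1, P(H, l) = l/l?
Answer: -6090880/11 ≈ -5.5372e+5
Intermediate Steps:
P(H, l) = 1
R(w, Q) = -12/11 (R(w, Q) = -12*1/11 = -12/11)
A(V, G) = -12*V/11 + G*V (A(V, G) = -12*V/11 + V*G = -12*V/11 + G*V)
(A(-62, -28)/P(-100, 149))*(-307) = (((1/11)*(-62)*(-12 + 11*(-28)))/1)*(-307) = (((1/11)*(-62)*(-12 - 308))*1)*(-307) = (((1/11)*(-62)*(-320))*1)*(-307) = ((19840/11)*1)*(-307) = (19840/11)*(-307) = -6090880/11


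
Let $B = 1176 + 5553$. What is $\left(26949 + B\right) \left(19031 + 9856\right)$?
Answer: $972856386$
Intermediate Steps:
$B = 6729$
$\left(26949 + B\right) \left(19031 + 9856\right) = \left(26949 + 6729\right) \left(19031 + 9856\right) = 33678 \cdot 28887 = 972856386$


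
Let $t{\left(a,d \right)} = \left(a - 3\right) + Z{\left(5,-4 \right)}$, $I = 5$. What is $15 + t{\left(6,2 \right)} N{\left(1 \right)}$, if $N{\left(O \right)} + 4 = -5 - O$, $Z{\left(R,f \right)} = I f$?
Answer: $185$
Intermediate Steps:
$Z{\left(R,f \right)} = 5 f$
$N{\left(O \right)} = -9 - O$ ($N{\left(O \right)} = -4 - \left(5 + O\right) = -9 - O$)
$t{\left(a,d \right)} = -23 + a$ ($t{\left(a,d \right)} = \left(a - 3\right) + 5 \left(-4\right) = \left(-3 + a\right) - 20 = -23 + a$)
$15 + t{\left(6,2 \right)} N{\left(1 \right)} = 15 + \left(-23 + 6\right) \left(-9 - 1\right) = 15 - 17 \left(-9 - 1\right) = 15 - -170 = 15 + 170 = 185$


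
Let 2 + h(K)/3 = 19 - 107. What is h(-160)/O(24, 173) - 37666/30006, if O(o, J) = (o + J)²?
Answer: -734940707/582251427 ≈ -1.2622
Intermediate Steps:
h(K) = -270 (h(K) = -6 + 3*(19 - 107) = -6 + 3*(-88) = -6 - 264 = -270)
O(o, J) = (J + o)²
h(-160)/O(24, 173) - 37666/30006 = -270/(173 + 24)² - 37666/30006 = -270/(197²) - 37666*1/30006 = -270/38809 - 18833/15003 = -734940707/582251427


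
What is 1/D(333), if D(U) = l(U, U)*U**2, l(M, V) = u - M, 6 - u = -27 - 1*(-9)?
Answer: -1/34264701 ≈ -2.9185e-8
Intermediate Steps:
u = 24 (u = 6 - (-27 - 1*(-9)) = 6 - (-27 + 9) = 6 - 1*(-18) = 6 + 18 = 24)
l(M, V) = 24 - M
D(U) = U**2*(24 - U) (D(U) = (24 - U)*U**2 = U**2*(24 - U))
1/D(333) = 1/(333**2*(24 - 1*333)) = 1/(110889*(24 - 333)) = 1/(110889*(-309)) = 1/(-34264701) = -1/34264701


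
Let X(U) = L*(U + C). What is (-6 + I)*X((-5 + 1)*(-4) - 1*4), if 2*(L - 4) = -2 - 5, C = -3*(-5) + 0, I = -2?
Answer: -108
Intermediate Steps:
C = 15 (C = 15 + 0 = 15)
L = 1/2 (L = 4 + (-2 - 5)/2 = 4 + (1/2)*(-7) = 4 - 7/2 = 1/2 ≈ 0.50000)
X(U) = 15/2 + U/2 (X(U) = (U + 15)/2 = (15 + U)/2 = 15/2 + U/2)
(-6 + I)*X((-5 + 1)*(-4) - 1*4) = (-6 - 2)*(15/2 + ((-5 + 1)*(-4) - 1*4)/2) = -8*(15/2 + (-4*(-4) - 4)/2) = -8*(15/2 + (16 - 4)/2) = -8*(15/2 + (1/2)*12) = -8*(15/2 + 6) = -8*27/2 = -108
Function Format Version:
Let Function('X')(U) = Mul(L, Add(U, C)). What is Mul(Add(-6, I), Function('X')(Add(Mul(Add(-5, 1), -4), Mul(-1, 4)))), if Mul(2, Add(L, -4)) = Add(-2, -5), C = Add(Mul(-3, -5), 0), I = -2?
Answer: -108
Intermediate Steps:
C = 15 (C = Add(15, 0) = 15)
L = Rational(1, 2) (L = Add(4, Mul(Rational(1, 2), Add(-2, -5))) = Add(4, Mul(Rational(1, 2), -7)) = Add(4, Rational(-7, 2)) = Rational(1, 2) ≈ 0.50000)
Function('X')(U) = Add(Rational(15, 2), Mul(Rational(1, 2), U)) (Function('X')(U) = Mul(Rational(1, 2), Add(U, 15)) = Mul(Rational(1, 2), Add(15, U)) = Add(Rational(15, 2), Mul(Rational(1, 2), U)))
Mul(Add(-6, I), Function('X')(Add(Mul(Add(-5, 1), -4), Mul(-1, 4)))) = Mul(Add(-6, -2), Add(Rational(15, 2), Mul(Rational(1, 2), Add(Mul(Add(-5, 1), -4), Mul(-1, 4))))) = Mul(-8, Add(Rational(15, 2), Mul(Rational(1, 2), Add(Mul(-4, -4), -4)))) = Mul(-8, Add(Rational(15, 2), Mul(Rational(1, 2), Add(16, -4)))) = Mul(-8, Add(Rational(15, 2), Mul(Rational(1, 2), 12))) = Mul(-8, Add(Rational(15, 2), 6)) = Mul(-8, Rational(27, 2)) = -108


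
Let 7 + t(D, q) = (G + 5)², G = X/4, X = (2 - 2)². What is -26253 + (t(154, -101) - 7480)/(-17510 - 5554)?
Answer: -302745865/11532 ≈ -26253.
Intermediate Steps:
X = 0 (X = 0² = 0)
G = 0 (G = 0/4 = 0*(¼) = 0)
t(D, q) = 18 (t(D, q) = -7 + (0 + 5)² = -7 + 5² = -7 + 25 = 18)
-26253 + (t(154, -101) - 7480)/(-17510 - 5554) = -26253 + (18 - 7480)/(-17510 - 5554) = -26253 - 7462/(-23064) = -26253 - 7462*(-1/23064) = -26253 + 3731/11532 = -302745865/11532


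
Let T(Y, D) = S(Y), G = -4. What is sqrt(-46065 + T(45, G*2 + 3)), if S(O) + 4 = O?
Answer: 2*I*sqrt(11506) ≈ 214.53*I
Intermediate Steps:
S(O) = -4 + O
T(Y, D) = -4 + Y
sqrt(-46065 + T(45, G*2 + 3)) = sqrt(-46065 + (-4 + 45)) = sqrt(-46065 + 41) = sqrt(-46024) = 2*I*sqrt(11506)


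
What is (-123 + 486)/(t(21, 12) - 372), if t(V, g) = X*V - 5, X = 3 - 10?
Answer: -363/524 ≈ -0.69275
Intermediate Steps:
X = -7
t(V, g) = -5 - 7*V (t(V, g) = -7*V - 5 = -5 - 7*V)
(-123 + 486)/(t(21, 12) - 372) = (-123 + 486)/((-5 - 7*21) - 372) = 363/((-5 - 147) - 372) = 363/(-152 - 372) = 363/(-524) = 363*(-1/524) = -363/524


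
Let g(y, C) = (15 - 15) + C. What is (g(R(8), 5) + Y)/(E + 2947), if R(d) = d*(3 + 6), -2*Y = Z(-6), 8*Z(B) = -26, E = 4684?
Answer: 53/61048 ≈ 0.00086817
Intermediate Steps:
Z(B) = -13/4 (Z(B) = (⅛)*(-26) = -13/4)
Y = 13/8 (Y = -½*(-13/4) = 13/8 ≈ 1.6250)
R(d) = 9*d (R(d) = d*9 = 9*d)
g(y, C) = C (g(y, C) = 0 + C = C)
(g(R(8), 5) + Y)/(E + 2947) = (5 + 13/8)/(4684 + 2947) = (53/8)/7631 = (53/8)*(1/7631) = 53/61048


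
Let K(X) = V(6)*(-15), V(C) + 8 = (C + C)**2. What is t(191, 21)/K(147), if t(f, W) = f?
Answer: -191/2040 ≈ -0.093627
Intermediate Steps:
V(C) = -8 + 4*C**2 (V(C) = -8 + (C + C)**2 = -8 + (2*C)**2 = -8 + 4*C**2)
K(X) = -2040 (K(X) = (-8 + 4*6**2)*(-15) = (-8 + 4*36)*(-15) = (-8 + 144)*(-15) = 136*(-15) = -2040)
t(191, 21)/K(147) = 191/(-2040) = 191*(-1/2040) = -191/2040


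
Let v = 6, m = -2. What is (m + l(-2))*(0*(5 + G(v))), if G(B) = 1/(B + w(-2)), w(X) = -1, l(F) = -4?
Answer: 0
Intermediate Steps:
G(B) = 1/(-1 + B) (G(B) = 1/(B - 1) = 1/(-1 + B))
(m + l(-2))*(0*(5 + G(v))) = (-2 - 4)*(0*(5 + 1/(-1 + 6))) = -0*(5 + 1/5) = -0*(5 + ⅕) = -0*26/5 = -6*0 = 0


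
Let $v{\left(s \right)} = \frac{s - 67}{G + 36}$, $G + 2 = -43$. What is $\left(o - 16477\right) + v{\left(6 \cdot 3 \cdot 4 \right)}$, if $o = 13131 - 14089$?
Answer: $- \frac{156920}{9} \approx -17436.0$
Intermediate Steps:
$G = -45$ ($G = -2 - 43 = -45$)
$v{\left(s \right)} = \frac{67}{9} - \frac{s}{9}$ ($v{\left(s \right)} = \frac{s - 67}{-45 + 36} = \frac{-67 + s}{-9} = \left(-67 + s\right) \left(- \frac{1}{9}\right) = \frac{67}{9} - \frac{s}{9}$)
$o = -958$ ($o = 13131 - 14089 = -958$)
$\left(o - 16477\right) + v{\left(6 \cdot 3 \cdot 4 \right)} = \left(-958 - 16477\right) + \left(\frac{67}{9} - \frac{6 \cdot 3 \cdot 4}{9}\right) = -17435 + \left(\frac{67}{9} - \frac{18 \cdot 4}{9}\right) = -17435 + \left(\frac{67}{9} - 8\right) = -17435 - \frac{5}{9} = - \frac{156920}{9}$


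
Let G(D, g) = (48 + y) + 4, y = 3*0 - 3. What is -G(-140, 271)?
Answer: -49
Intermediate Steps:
y = -3 (y = 0 - 3 = -3)
G(D, g) = 49 (G(D, g) = (48 - 3) + 4 = 45 + 4 = 49)
-G(-140, 271) = -1*49 = -49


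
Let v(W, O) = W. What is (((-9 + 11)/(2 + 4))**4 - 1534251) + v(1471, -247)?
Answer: -124155179/81 ≈ -1.5328e+6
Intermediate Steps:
(((-9 + 11)/(2 + 4))**4 - 1534251) + v(1471, -247) = (((-9 + 11)/(2 + 4))**4 - 1534251) + 1471 = ((2/6)**4 - 1534251) + 1471 = ((2*(1/6))**4 - 1534251) + 1471 = ((1/3)**4 - 1534251) + 1471 = (1/81 - 1534251) + 1471 = -124274330/81 + 1471 = -124155179/81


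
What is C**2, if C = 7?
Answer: 49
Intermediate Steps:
C**2 = 7**2 = 49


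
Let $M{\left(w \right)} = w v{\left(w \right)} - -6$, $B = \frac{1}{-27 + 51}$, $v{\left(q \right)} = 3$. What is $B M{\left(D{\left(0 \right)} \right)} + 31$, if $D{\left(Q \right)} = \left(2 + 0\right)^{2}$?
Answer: $\frac{127}{4} \approx 31.75$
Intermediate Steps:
$D{\left(Q \right)} = 4$ ($D{\left(Q \right)} = 2^{2} = 4$)
$B = \frac{1}{24} \approx 0.041667$
$M{\left(w \right)} = 6 + 3 w$ ($M{\left(w \right)} = w 3 - -6 = 3 w + 6 = 6 + 3 w$)
$B M{\left(D{\left(0 \right)} \right)} + 31 = \frac{6 + 3 \cdot 4}{24} + 31 = \frac{6 + 12}{24} + 31 = \frac{1}{24} \cdot 18 + 31 = \frac{3}{4} + 31 = \frac{127}{4}$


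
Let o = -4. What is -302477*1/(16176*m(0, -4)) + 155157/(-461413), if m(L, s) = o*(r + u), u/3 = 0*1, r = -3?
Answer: -169684655585/89565800256 ≈ -1.8945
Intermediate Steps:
u = 0 (u = 3*(0*1) = 3*0 = 0)
m(L, s) = 12 (m(L, s) = -4*(-3 + 0) = -4*(-3) = 12)
-302477*1/(16176*m(0, -4)) + 155157/(-461413) = -302477/(((6*(-4))*12)*(-674)) + 155157/(-461413) = -302477/(-24*12*(-674)) + 155157*(-1/461413) = -302477/((-288*(-674))) - 155157/461413 = -302477/194112 - 155157/461413 = -169684655585/89565800256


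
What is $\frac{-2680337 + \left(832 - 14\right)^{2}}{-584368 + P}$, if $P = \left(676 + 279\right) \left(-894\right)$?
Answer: $\frac{2011213}{1438138} \approx 1.3985$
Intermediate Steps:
$P = -853770$ ($P = 955 \left(-894\right) = -853770$)
$\frac{-2680337 + \left(832 - 14\right)^{2}}{-584368 + P} = \frac{-2680337 + \left(832 - 14\right)^{2}}{-584368 - 853770} = \frac{-2680337 + \left(832 + \left(0 - 14\right)\right)^{2}}{-1438138} = \left(-2680337 + \left(832 - 14\right)^{2}\right) \left(- \frac{1}{1438138}\right) = \left(-2680337 + 818^{2}\right) \left(- \frac{1}{1438138}\right) = \left(-2680337 + 669124\right) \left(- \frac{1}{1438138}\right) = \left(-2011213\right) \left(- \frac{1}{1438138}\right) = \frac{2011213}{1438138}$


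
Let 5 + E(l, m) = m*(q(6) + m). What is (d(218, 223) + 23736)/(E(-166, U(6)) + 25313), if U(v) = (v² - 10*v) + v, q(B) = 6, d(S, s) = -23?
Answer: 23713/25524 ≈ 0.92905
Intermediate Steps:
U(v) = v² - 9*v
E(l, m) = -5 + m*(6 + m)
(d(218, 223) + 23736)/(E(-166, U(6)) + 25313) = (-23 + 23736)/((-5 + (6*(-9 + 6))² + 6*(6*(-9 + 6))) + 25313) = 23713/((-5 + (6*(-3))² + 6*(6*(-3))) + 25313) = 23713/((-5 + (-18)² + 6*(-18)) + 25313) = 23713/((-5 + 324 - 108) + 25313) = 23713/(211 + 25313) = 23713/25524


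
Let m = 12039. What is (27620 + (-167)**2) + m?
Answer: 67548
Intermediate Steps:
(27620 + (-167)**2) + m = (27620 + (-167)**2) + 12039 = (27620 + 27889) + 12039 = 55509 + 12039 = 67548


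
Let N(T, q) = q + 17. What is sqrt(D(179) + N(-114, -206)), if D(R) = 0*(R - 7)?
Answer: 3*I*sqrt(21) ≈ 13.748*I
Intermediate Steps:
N(T, q) = 17 + q
D(R) = 0 (D(R) = 0*(-7 + R) = 0)
sqrt(D(179) + N(-114, -206)) = sqrt(0 + (17 - 206)) = sqrt(0 - 189) = sqrt(-189) = 3*I*sqrt(21)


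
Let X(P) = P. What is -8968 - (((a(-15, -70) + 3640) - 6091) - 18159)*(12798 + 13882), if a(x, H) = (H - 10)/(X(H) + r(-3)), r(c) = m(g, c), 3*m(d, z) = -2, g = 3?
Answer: 29141288296/53 ≈ 5.4984e+8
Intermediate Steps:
m(d, z) = -2/3 (m(d, z) = (1/3)*(-2) = -2/3)
r(c) = -2/3
a(x, H) = (-10 + H)/(-2/3 + H) (a(x, H) = (H - 10)/(H - 2/3) = (-10 + H)/(-2/3 + H))
-8968 - (((a(-15, -70) + 3640) - 6091) - 18159)*(12798 + 13882) = -8968 - (((3*(-10 - 70)/(-2 + 3*(-70)) + 3640) - 6091) - 18159)*(12798 + 13882) = -8968 - (((3*(-80)/(-2 - 210) + 3640) - 6091) - 18159)*26680 = -8968 - (((3*(-80)/(-212) + 3640) - 6091) - 18159)*26680 = -8968 - (((3*(-1/212)*(-80) + 3640) - 6091) - 18159)*26680 = -8968 - (((60/53 + 3640) - 6091) - 18159)*26680 = -8968 - ((192980/53 - 6091) - 18159)*26680 = -8968 - (-129843/53 - 18159)*26680 = -8968 - (-1092270)*26680/53 = -8968 - 1*(-29141763600/53) = -8968 + 29141763600/53 = 29141288296/53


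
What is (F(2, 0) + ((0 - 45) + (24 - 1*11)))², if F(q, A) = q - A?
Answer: 900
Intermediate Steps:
(F(2, 0) + ((0 - 45) + (24 - 1*11)))² = ((2 - 1*0) + ((0 - 45) + (24 - 1*11)))² = ((2 + 0) + (-45 + (24 - 11)))² = (2 + (-45 + 13))² = (2 - 32)² = (-30)² = 900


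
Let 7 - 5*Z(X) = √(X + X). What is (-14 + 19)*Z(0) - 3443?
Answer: -3436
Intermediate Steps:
Z(X) = 7/5 - √2*√X/5 (Z(X) = 7/5 - √(X + X)/5 = 7/5 - √2*√X/5)
(-14 + 19)*Z(0) - 3443 = (-14 + 19)*(7/5 - √2*√0/5) - 3443 = 5*(7/5 - ⅕*√2*0) - 3443 = 5*(7/5 + 0) - 3443 = 5*(7/5) - 3443 = 7 - 3443 = -3436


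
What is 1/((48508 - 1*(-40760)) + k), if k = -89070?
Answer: 1/198 ≈ 0.0050505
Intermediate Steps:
1/((48508 - 1*(-40760)) + k) = 1/((48508 - 1*(-40760)) - 89070) = 1/((48508 + 40760) - 89070) = 1/(89268 - 89070) = 1/198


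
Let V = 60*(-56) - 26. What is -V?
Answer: 3386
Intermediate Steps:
V = -3386 (V = -3360 - 26 = -3386)
-V = -1*(-3386) = 3386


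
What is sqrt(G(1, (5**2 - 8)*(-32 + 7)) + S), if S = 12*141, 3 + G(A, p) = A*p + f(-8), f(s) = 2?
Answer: sqrt(1266) ≈ 35.581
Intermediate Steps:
G(A, p) = -1 + A*p (G(A, p) = -3 + (A*p + 2) = -3 + (2 + A*p) = -1 + A*p)
S = 1692
sqrt(G(1, (5**2 - 8)*(-32 + 7)) + S) = sqrt((-1 + 1*((5**2 - 8)*(-32 + 7))) + 1692) = sqrt((-1 + 1*((25 - 8)*(-25))) + 1692) = sqrt((-1 + 1*(17*(-25))) + 1692) = sqrt((-1 + 1*(-425)) + 1692) = sqrt((-1 - 425) + 1692) = sqrt(-426 + 1692) = sqrt(1266)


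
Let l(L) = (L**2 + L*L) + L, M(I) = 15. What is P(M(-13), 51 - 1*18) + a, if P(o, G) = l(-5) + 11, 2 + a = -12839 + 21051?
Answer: 8266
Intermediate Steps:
l(L) = L + 2*L**2 (l(L) = (L**2 + L**2) + L = 2*L**2 + L = L + 2*L**2)
a = 8210 (a = -2 + (-12839 + 21051) = -2 + 8212 = 8210)
P(o, G) = 56 (P(o, G) = -5*(1 + 2*(-5)) + 11 = -5*(1 - 10) + 11 = -5*(-9) + 11 = 45 + 11 = 56)
P(M(-13), 51 - 1*18) + a = 56 + 8210 = 8266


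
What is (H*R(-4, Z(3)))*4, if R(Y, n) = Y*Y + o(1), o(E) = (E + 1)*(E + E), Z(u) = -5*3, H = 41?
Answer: 3280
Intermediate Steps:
Z(u) = -15
o(E) = 2*E*(1 + E) (o(E) = (1 + E)*(2*E) = 2*E*(1 + E))
R(Y, n) = 4 + Y² (R(Y, n) = Y*Y + 2*1*(1 + 1) = Y² + 2*1*2 = Y² + 4 = 4 + Y²)
(H*R(-4, Z(3)))*4 = (41*(4 + (-4)²))*4 = (41*(4 + 16))*4 = (41*20)*4 = 820*4 = 3280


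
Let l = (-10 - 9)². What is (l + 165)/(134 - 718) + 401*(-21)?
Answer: -2459195/292 ≈ -8421.9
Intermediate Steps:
l = 361 (l = (-19)² = 361)
(l + 165)/(134 - 718) + 401*(-21) = (361 + 165)/(134 - 718) + 401*(-21) = 526/(-584) - 8421 = 526*(-1/584) - 8421 = -263/292 - 8421 = -2459195/292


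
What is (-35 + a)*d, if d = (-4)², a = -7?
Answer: -672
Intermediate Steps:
d = 16
(-35 + a)*d = (-35 - 7)*16 = -42*16 = -672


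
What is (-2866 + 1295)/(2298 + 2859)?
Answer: -1571/5157 ≈ -0.30463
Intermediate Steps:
(-2866 + 1295)/(2298 + 2859) = -1571/5157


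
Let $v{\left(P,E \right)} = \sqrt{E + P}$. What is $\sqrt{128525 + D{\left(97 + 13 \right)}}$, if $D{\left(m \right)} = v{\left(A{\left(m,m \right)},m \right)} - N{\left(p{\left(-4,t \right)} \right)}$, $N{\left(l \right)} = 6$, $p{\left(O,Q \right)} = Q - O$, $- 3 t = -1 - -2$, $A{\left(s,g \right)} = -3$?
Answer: $\sqrt{128519 + \sqrt{107}} \approx 358.51$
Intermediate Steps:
$t = - \frac{1}{3}$ ($t = - \frac{-1 - -2}{3} = - \frac{-1 + 2}{3} = \left(- \frac{1}{3}\right) 1 = - \frac{1}{3} \approx -0.33333$)
$D{\left(m \right)} = -6 + \sqrt{-3 + m}$ ($D{\left(m \right)} = \sqrt{m - 3} - 6 = \sqrt{-3 + m} - 6 = -6 + \sqrt{-3 + m}$)
$\sqrt{128525 + D{\left(97 + 13 \right)}} = \sqrt{128525 - \left(6 - \sqrt{-3 + \left(97 + 13\right)}\right)} = \sqrt{128525 - \left(6 - \sqrt{-3 + 110}\right)} = \sqrt{128525 - \left(6 - \sqrt{107}\right)} = \sqrt{128519 + \sqrt{107}}$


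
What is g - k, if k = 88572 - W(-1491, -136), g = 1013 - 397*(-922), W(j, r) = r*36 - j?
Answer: 275070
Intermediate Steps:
W(j, r) = -j + 36*r (W(j, r) = 36*r - j = -j + 36*r)
g = 367047 (g = 1013 + 366034 = 367047)
k = 91977 (k = 88572 - (-1*(-1491) + 36*(-136)) = 88572 - (1491 - 4896) = 88572 - 1*(-3405) = 88572 + 3405 = 91977)
g - k = 367047 - 1*91977 = 367047 - 91977 = 275070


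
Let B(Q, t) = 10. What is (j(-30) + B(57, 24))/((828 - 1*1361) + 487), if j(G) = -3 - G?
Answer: -37/46 ≈ -0.80435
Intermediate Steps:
(j(-30) + B(57, 24))/((828 - 1*1361) + 487) = ((-3 - 1*(-30)) + 10)/((828 - 1*1361) + 487) = ((-3 + 30) + 10)/((828 - 1361) + 487) = (27 + 10)/(-533 + 487) = 37/(-46) = 37*(-1/46) = -37/46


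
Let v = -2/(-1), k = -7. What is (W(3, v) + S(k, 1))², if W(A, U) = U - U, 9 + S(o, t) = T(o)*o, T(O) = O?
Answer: 1600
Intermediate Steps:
S(o, t) = -9 + o² (S(o, t) = -9 + o*o = -9 + o²)
v = 2 (v = -2*(-1) = 2)
W(A, U) = 0
(W(3, v) + S(k, 1))² = (0 + (-9 + (-7)²))² = (0 + (-9 + 49))² = (0 + 40)² = 40² = 1600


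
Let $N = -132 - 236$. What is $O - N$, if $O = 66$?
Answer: $434$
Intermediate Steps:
$N = -368$ ($N = -132 - 236 = -368$)
$O - N = 66 - -368 = 66 + 368 = 434$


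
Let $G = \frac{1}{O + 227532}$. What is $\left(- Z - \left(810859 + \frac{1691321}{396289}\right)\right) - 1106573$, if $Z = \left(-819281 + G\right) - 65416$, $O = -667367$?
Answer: $- \frac{180008284733507271}{174301772315} \approx -1.0327 \cdot 10^{6}$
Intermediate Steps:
$G = - \frac{1}{439835}$ ($G = \frac{1}{-667367 + 227532} = \frac{1}{-439835} = - \frac{1}{439835} \approx -2.2736 \cdot 10^{-6}$)
$Z = - \frac{389120704996}{439835}$ ($Z = \left(-819281 - \frac{1}{439835}\right) - 65416 = - \frac{360348458636}{439835} - 65416 = - \frac{389120704996}{439835} \approx -8.847 \cdot 10^{5}$)
$\left(- Z - \left(810859 + \frac{1691321}{396289}\right)\right) - 1106573 = \left(\left(-1\right) \left(- \frac{389120704996}{439835}\right) - \left(810859 + \frac{1691321}{396289}\right)\right) - 1106573 = \left(\frac{389120704996}{439835} - \frac{321336193572}{396289}\right) - 1106573 = \frac{12869350362419224}{174301772315} - 1106573 = - \frac{180008284733507271}{174301772315}$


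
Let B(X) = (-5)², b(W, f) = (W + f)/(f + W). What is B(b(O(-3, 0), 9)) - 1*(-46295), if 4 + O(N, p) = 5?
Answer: 46320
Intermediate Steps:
O(N, p) = 1 (O(N, p) = -4 + 5 = 1)
b(W, f) = 1 (b(W, f) = (W + f)/(W + f) = 1)
B(X) = 25
B(b(O(-3, 0), 9)) - 1*(-46295) = 25 - 1*(-46295) = 25 + 46295 = 46320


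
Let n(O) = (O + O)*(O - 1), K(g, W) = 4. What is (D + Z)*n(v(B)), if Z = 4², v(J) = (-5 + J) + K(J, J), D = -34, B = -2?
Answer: -432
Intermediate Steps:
v(J) = -1 + J (v(J) = (-5 + J) + 4 = -1 + J)
n(O) = 2*O*(-1 + O) (n(O) = (2*O)*(-1 + O) = 2*O*(-1 + O))
Z = 16
(D + Z)*n(v(B)) = (-34 + 16)*(2*(-1 - 2)*(-1 + (-1 - 2))) = -36*(-3)*(-1 - 3) = -36*(-3)*(-4) = -18*24 = -432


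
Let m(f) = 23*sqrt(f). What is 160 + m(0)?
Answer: 160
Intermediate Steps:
160 + m(0) = 160 + 23*sqrt(0) = 160 + 23*0 = 160 + 0 = 160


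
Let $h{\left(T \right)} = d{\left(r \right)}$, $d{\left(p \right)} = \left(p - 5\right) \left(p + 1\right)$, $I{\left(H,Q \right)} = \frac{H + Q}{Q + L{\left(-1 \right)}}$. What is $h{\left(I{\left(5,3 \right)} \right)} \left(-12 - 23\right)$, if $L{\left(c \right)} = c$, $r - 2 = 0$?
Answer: $315$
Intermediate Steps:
$r = 2$ ($r = 2 + 0 = 2$)
$I{\left(H,Q \right)} = \frac{H + Q}{-1 + Q}$ ($I{\left(H,Q \right)} = \frac{H + Q}{Q - 1} = \frac{H + Q}{-1 + Q}$)
$d{\left(p \right)} = \left(1 + p\right) \left(-5 + p\right)$ ($d{\left(p \right)} = \left(-5 + p\right) \left(1 + p\right) = \left(1 + p\right) \left(-5 + p\right)$)
$h{\left(T \right)} = -9$ ($h{\left(T \right)} = -5 + 2^{2} - 8 = -5 + 4 - 8 = -9$)
$h{\left(I{\left(5,3 \right)} \right)} \left(-12 - 23\right) = - 9 \left(-12 - 23\right) = \left(-9\right) \left(-35\right) = 315$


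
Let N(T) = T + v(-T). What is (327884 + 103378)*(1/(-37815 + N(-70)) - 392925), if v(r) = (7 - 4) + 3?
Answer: -6418733723547912/37879 ≈ -1.6945e+11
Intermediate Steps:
v(r) = 6 (v(r) = 3 + 3 = 6)
N(T) = 6 + T (N(T) = T + 6 = 6 + T)
(327884 + 103378)*(1/(-37815 + N(-70)) - 392925) = (327884 + 103378)*(1/(-37815 + (6 - 70)) - 392925) = 431262*(1/(-37815 - 64) - 392925) = 431262*(1/(-37879) - 392925) = 431262*(-1/37879 - 392925) = 431262*(-14883606076/37879) = -6418733723547912/37879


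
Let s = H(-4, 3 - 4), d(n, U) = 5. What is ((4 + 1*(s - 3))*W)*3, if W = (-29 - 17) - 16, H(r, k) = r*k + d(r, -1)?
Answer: -1860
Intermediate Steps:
H(r, k) = 5 + k*r (H(r, k) = r*k + 5 = k*r + 5 = 5 + k*r)
W = -62 (W = -46 - 16 = -62)
s = 9 (s = 5 + (3 - 4)*(-4) = 5 - 1*(-4) = 5 + 4 = 9)
((4 + 1*(s - 3))*W)*3 = ((4 + 1*(9 - 3))*(-62))*3 = ((4 + 1*6)*(-62))*3 = ((4 + 6)*(-62))*3 = (10*(-62))*3 = -620*3 = -1860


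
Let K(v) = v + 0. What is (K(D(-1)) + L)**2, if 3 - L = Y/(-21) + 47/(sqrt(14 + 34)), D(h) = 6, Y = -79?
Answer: 518323/7056 - 2585*sqrt(3)/63 ≈ 2.3894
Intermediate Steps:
K(v) = v
L = -16/21 - 47*sqrt(3)/12 (L = 3 - (-79/(-21) + 47/(sqrt(14 + 34))) = 3 - (-79*(-1/21) + 47/(sqrt(48))) = 3 - (79/21 + 47/((4*sqrt(3)))) = 3 - (79/21 + 47*(sqrt(3)/12)) = 3 - (79/21 + 47*sqrt(3)/12) = 3 + (-79/21 - 47*sqrt(3)/12) = -16/21 - 47*sqrt(3)/12 ≈ -7.5458)
(K(D(-1)) + L)**2 = (6 + (-16/21 - 47*sqrt(3)/12))**2 = (110/21 - 47*sqrt(3)/12)**2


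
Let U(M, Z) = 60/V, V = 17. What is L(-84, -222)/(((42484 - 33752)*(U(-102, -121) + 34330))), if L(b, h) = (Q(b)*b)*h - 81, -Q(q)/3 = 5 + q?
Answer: 15026283/1019321288 ≈ 0.014741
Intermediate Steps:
Q(q) = -15 - 3*q (Q(q) = -3*(5 + q) = -15 - 3*q)
U(M, Z) = 60/17
L(b, h) = -81 + b*h*(-15 - 3*b) (L(b, h) = ((-15 - 3*b)*b)*h - 81 = (b*(-15 - 3*b))*h - 81 = b*h*(-15 - 3*b) - 81 = -81 + b*h*(-15 - 3*b))
L(-84, -222)/(((42484 - 33752)*(U(-102, -121) + 34330))) = (-81 - 3*(-84)*(-222)*(5 - 84))/(((42484 - 33752)*(60/17 + 34330))) = (-81 - 3*(-84)*(-222)*(-79))/((8732*(583670/17))) = (-81 + 4419576)/(5096606440/17) = 4419495*(17/5096606440) = 15026283/1019321288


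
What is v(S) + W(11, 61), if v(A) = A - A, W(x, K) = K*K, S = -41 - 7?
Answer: 3721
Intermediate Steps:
S = -48
W(x, K) = K²
v(A) = 0
v(S) + W(11, 61) = 0 + 61² = 0 + 3721 = 3721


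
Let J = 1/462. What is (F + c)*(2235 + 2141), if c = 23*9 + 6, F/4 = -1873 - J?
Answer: -7358029576/231 ≈ -3.1853e+7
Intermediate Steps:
J = 1/462 ≈ 0.0021645
F = -1730654/231 (F = 4*(-1873 - 1*1/462) = 4*(-1873 - 1/462) = 4*(-865327/462) = -1730654/231 ≈ -7492.0)
c = 213 (c = 207 + 6 = 213)
(F + c)*(2235 + 2141) = (-1730654/231 + 213)*(2235 + 2141) = -1681451/231*4376 = -7358029576/231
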